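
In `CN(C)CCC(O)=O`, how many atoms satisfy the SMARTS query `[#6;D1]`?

2

The query [#6;D1] means: carbon bonded to exactly one heavy atom.
Check the 8 heavy atoms by environment: 2× C (D2) → no; 1× N (D3) → no; 2× C (D1) → match; 1× C (D3) → no; 2× O (D1) → no.
That gives 2 matching atoms.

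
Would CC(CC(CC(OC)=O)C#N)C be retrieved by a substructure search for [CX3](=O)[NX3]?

No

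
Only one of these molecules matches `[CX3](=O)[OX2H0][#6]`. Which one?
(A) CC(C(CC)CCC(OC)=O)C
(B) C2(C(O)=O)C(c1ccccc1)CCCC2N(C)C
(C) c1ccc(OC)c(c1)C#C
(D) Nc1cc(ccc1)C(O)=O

A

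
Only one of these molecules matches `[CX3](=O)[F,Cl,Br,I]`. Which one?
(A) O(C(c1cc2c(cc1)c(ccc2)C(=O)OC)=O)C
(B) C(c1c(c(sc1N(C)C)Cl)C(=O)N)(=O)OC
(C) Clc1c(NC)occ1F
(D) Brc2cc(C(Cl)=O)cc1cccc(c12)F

[CX3](=O)[F,Cl,Br,I] describes a carbonyl carbon bonded to a halogen (an acyl halide).
(A) has a methyl-ester group (-C(=O)OCH3) but the carbonyl is bonded to -O-C, not to a halogen.
(B) has a methyl-ester group (-C(=O)OCH3) but the carbonyl is bonded to -O-C, not to a halogen.
(C) has a chloro substituent but the Cl is not on a carbonyl carbon.
(D) contains an acyl chloride (-C(=O)Cl), which satisfies every atom and bond constraint.
So the answer is (D).

D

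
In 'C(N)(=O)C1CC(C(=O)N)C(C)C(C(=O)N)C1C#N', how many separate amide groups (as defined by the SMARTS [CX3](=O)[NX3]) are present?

[CX3](=O)[NX3] is the SMARTS for an amide: a carbonyl carbon bonded to a trivalent nitrogen.
The molecule carries 3 separate instances of a primary amide (-C(=O)NH2) meeting every constraint; each maps to a distinct set of atoms, giving 3 matches.

3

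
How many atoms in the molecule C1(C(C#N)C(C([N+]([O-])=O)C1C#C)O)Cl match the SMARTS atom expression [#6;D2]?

2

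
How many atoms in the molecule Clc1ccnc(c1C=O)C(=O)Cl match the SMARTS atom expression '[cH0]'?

3

The query [cH0] means: aromatic carbon with no attached hydrogen (substituted or ring-fusion).
Check the 12 heavy atoms by environment: 1× n (aromatic, H0) → no; 2× c (aromatic, H1) → no; 3× c (aromatic, H0) → match; 2× Cl (H0) → no; 1× C (H0) → no; 2× O (H0) → no; 1× C (H1) → no.
That gives 3 matching atoms.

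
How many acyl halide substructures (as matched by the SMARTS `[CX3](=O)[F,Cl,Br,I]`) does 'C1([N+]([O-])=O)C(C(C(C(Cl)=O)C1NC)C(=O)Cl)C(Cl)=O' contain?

3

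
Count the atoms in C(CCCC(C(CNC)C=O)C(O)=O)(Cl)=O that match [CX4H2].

4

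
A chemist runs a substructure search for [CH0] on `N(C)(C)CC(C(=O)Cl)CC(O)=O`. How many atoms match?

The query [CH0] means: aliphatic carbon with no attached hydrogen.
Check the 12 heavy atoms by environment: 2× C (H2) → no; 1× C (H1) → no; 1× N (H0) → no; 2× C (H3) → no; 2× C (H0) → match; 2× O (H0) → no; 1× Cl (H0) → no; 1× O (H1) → no.
That gives 2 matching atoms.

2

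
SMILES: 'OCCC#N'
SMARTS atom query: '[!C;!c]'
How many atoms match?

The query [!C;!c] means: neither aliphatic nor aromatic carbon — same as [!#6].
Check the 5 heavy atoms by environment: 3× C → no; 1× N → match; 1× O → match.
Summing the matching environments: 1 + 1 = 2 matching atoms.

2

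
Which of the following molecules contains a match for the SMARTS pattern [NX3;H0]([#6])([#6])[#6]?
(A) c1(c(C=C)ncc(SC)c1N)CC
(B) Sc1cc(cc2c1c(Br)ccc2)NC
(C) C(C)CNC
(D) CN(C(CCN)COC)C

D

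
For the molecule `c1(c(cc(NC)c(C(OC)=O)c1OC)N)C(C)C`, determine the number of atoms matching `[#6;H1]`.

2

The query [#6;H1] means: any carbon bearing exactly one hydrogen.
Check the 18 heavy atoms by environment: 5× c (aromatic, H0) → no; 1× c (aromatic, H1) → match; 3× O (H0) → no; 5× C (H3) → no; 1× C (H0) → no; 1× N (H2) → no; 1× N (H1) → no; 1× C (H1) → match.
Summing the matching environments: 1 + 1 = 2 matching atoms.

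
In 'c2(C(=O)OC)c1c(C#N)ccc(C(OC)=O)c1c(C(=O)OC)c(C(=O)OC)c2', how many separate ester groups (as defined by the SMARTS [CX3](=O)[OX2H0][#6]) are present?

4

[CX3](=O)[OX2H0][#6] is the SMARTS for an ester: a carbonyl carbon bonded to an oxygen that is itself bonded to carbon (no H on that O).
The molecule carries 4 separate instances of a methyl-ester group (-C(=O)OCH3) meeting every constraint; each maps to a distinct set of atoms, giving 4 matches.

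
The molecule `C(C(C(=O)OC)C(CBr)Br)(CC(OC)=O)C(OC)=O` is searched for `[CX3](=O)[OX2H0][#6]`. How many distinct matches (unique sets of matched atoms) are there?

[CX3](=O)[OX2H0][#6] is the SMARTS for an ester: a carbonyl carbon bonded to an oxygen that is itself bonded to carbon (no H on that O).
The molecule carries 3 separate instances of a methyl-ester group (-C(=O)OCH3) meeting every constraint; each maps to a distinct set of atoms, giving 3 matches.

3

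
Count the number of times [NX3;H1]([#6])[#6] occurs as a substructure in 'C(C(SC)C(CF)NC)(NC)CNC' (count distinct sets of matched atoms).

[NX3;H1]([#6])[#6] is the SMARTS for a secondary amine: a trivalent nitrogen with one H, bonded to two carbons.
The molecule carries 3 separate instances of an N-methylamino group (-NHCH3) meeting every constraint; each maps to a distinct set of atoms, giving 3 matches.

3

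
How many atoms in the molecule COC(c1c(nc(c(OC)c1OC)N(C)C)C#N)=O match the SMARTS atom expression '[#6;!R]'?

7

Check the 19 heavy atoms by environment: 1× n (aromatic, in 6-ring) → no; 5× c (aromatic, in 6-ring) → no; 4× O (acyclic) → no; 7× C (acyclic) → match; 2× N (acyclic) → no.
That gives 7 matching atoms.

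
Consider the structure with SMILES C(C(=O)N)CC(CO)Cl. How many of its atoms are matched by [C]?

The query [C] means: uppercase C matches aliphatic (non-aromatic) carbon only.
Check the 9 heavy atoms by environment: 5× C → match; 2× O → no; 1× N → no; 1× Cl → no.
That gives 5 matching atoms.

5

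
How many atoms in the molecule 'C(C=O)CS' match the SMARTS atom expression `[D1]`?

The query [D1] means: atom with exactly one heavy-atom neighbour (degree 1).
Check the 5 heavy atoms by environment: 3× C (D2) → no; 1× O (D1) → match; 1× S (D1) → match.
Summing the matching environments: 1 + 1 = 2 matching atoms.

2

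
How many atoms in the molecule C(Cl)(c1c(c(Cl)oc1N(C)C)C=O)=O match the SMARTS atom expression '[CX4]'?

2

The query [CX4] means: C with X4: aliphatic carbon with exactly 4 total connections (bonds + H).
Check the 14 heavy atoms by environment: 1× o (aromatic, X2) → no; 4× c (aromatic, X3) → no; 2× C (X3) → no; 2× O (X1) → no; 2× Cl (X1) → no; 1× N (X3) → no; 2× C (X4) → match.
That gives 2 matching atoms.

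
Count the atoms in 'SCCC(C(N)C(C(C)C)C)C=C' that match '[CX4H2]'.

The query [CX4H2] means: sp3 carbon (X4) with exactly two hydrogens.
Check the 13 heavy atoms by environment: 2× C (H2, X4) → match; 4× C (H1, X4) → no; 3× C (H3, X4) → no; 1× N (H2, X3) → no; 1× C (H1, X3) → no; 1× C (H2, X3) → no; 1× S (H1, X2) → no.
That gives 2 matching atoms.

2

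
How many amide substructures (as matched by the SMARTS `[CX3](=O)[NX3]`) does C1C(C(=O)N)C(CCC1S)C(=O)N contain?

2

[CX3](=O)[NX3] is the SMARTS for an amide: a carbonyl carbon bonded to a trivalent nitrogen.
The molecule carries 2 separate instances of a primary amide (-C(=O)NH2) meeting every constraint; each maps to a distinct set of atoms, giving 2 matches.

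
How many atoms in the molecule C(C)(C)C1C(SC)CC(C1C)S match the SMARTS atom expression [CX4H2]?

1

The query [CX4H2] means: sp3 carbon (X4) with exactly two hydrogens.
Check the 12 heavy atoms by environment: 5× C (H1, X4) → no; 1× C (H2, X4) → match; 4× C (H3, X4) → no; 1× S (H1, X2) → no; 1× S (H0, X2) → no.
That gives 1 matching atom.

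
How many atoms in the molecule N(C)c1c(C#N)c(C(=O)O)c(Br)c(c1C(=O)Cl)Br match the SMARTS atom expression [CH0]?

3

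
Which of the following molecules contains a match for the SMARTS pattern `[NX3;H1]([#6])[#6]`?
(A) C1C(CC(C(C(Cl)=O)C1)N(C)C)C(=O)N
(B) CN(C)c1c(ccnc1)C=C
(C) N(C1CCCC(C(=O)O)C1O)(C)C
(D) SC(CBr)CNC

D

[NX3;H1]([#6])[#6] describes a trivalent nitrogen with one H, bonded to two carbons (a secondary amine).
(A) has a primary amide (-C(=O)NH2) but the -C(=O)NH2 nitrogen has H2, not H1.
(B) has a dimethylamino group (-N(CH3)2) but the nitrogen has H0, not H1.
(C) has a dimethylamino group (-N(CH3)2) but the nitrogen has H0, not H1.
(D) contains an N-methylamino group (-NHCH3), which satisfies every atom and bond constraint.
So the answer is (D).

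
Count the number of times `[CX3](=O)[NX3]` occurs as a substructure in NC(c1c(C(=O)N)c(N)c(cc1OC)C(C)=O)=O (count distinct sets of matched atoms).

2

[CX3](=O)[NX3] is the SMARTS for an amide: a carbonyl carbon bonded to a trivalent nitrogen.
The molecule carries 2 separate instances of a primary amide (-C(=O)NH2) meeting every constraint; each maps to a distinct set of atoms, giving 2 matches.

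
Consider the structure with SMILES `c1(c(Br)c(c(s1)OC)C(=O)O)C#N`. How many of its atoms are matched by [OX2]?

2

Check the 13 heavy atoms by environment: 1× s (aromatic, X2) → no; 4× c (aromatic, X3) → no; 1× Br (X1) → no; 1× C (X2) → no; 1× N (X1) → no; 1× C (X3) → no; 1× O (X1) → no; 2× O (X2) → match; 1× C (X4) → no.
That gives 2 matching atoms.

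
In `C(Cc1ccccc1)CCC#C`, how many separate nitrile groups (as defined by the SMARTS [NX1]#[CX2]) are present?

[NX1]#[CX2] is the SMARTS for a nitrile: a nitrogen triple-bonded to a two-connected carbon.
No fragment in the molecule satisfies every constraint, giving 0 matches.

0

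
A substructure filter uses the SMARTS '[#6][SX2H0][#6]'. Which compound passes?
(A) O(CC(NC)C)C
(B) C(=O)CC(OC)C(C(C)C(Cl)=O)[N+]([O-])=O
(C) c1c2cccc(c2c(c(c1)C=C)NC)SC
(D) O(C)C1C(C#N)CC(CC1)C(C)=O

C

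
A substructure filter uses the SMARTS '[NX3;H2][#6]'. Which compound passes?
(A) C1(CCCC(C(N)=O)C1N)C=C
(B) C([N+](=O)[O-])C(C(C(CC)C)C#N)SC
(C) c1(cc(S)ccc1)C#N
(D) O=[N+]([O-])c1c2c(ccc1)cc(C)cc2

A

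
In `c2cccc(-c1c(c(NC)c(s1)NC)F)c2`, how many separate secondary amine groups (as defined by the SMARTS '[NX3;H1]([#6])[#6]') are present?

[NX3;H1]([#6])[#6] is the SMARTS for a secondary amine: a trivalent nitrogen with one H, bonded to two carbons.
The molecule carries 2 separate instances of an N-methylamino group (-NHCH3) meeting every constraint; each maps to a distinct set of atoms, giving 2 matches.

2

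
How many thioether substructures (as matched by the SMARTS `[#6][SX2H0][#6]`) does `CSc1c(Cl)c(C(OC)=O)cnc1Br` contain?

[#6][SX2H0][#6] is the SMARTS for a thioether: an aliphatic sulfur bridging two carbons with no H on the sulfur.
Exactly one fragment in the molecule meets all constraints, giving 1 match.

1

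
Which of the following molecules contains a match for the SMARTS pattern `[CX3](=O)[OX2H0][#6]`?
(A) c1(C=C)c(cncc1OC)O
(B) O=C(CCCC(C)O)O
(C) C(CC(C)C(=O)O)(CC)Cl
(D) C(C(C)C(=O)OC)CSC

D

[CX3](=O)[OX2H0][#6] describes a carbonyl carbon bonded to an oxygen that is itself bonded to carbon (no H on that O) (an ester).
(A) has a methoxy ether (-OCH3) but the ether oxygen is not adjacent to a C=O carbon.
(B) has a carboxylic acid group (-C(=O)OH) but the singly-bonded O carries H (OX2H1, not H0).
(C) has a carboxylic acid group (-C(=O)OH) but the singly-bonded O carries H (OX2H1, not H0).
(D) contains a methyl-ester group (-C(=O)OCH3), which satisfies every atom and bond constraint.
So the answer is (D).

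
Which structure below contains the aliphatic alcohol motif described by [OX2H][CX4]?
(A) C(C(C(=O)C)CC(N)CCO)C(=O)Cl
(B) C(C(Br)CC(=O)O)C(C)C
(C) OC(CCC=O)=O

A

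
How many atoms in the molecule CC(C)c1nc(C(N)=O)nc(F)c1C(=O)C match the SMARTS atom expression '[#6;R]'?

The query [#6;R] means: carbon that is part of a ring.
Check the 16 heavy atoms by environment: 2× n (aromatic, in 6-ring) → no; 4× c (aromatic, in 6-ring) → match; 6× C (acyclic) → no; 2× O (acyclic) → no; 1× N (acyclic) → no; 1× F (acyclic) → no.
That gives 4 matching atoms.

4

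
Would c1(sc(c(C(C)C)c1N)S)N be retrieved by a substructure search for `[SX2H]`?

The pattern [SX2H] describes an aliphatic sulfur with two connections, one being H — a thiol.
The molecule carries a thiol (-SH), whose atoms satisfy every constraint of the query, so the pattern matches.

Yes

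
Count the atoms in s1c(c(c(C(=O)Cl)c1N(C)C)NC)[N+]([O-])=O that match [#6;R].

4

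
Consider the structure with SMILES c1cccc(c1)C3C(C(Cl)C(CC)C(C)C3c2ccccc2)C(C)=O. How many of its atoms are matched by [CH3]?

3

The query [CH3] means: aliphatic carbon with exactly three hydrogens.
Check the 25 heavy atoms by environment: 6× C (H1) → no; 1× Cl (H0) → no; 1× C (H0) → no; 1× O (H0) → no; 3× C (H3) → match; 1× C (H2) → no; 2× c (aromatic, H0) → no; 10× c (aromatic, H1) → no.
That gives 3 matching atoms.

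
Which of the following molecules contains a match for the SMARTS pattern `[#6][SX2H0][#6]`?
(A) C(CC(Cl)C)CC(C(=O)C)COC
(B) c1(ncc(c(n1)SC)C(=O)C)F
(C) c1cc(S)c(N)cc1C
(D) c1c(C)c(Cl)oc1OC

B

[#6][SX2H0][#6] describes an aliphatic sulfur bridging two carbons with no H on the sulfur (a thioether).
(A) has a methoxy ether (-OCH3) but the bridging atom is O, not S.
(B) contains a methylthio ether (-SCH3), which satisfies every atom and bond constraint.
(C) has a thiol (-SH) but the sulfur has H1, not H0 bridging two carbons.
(D) has a methoxy ether (-OCH3) but the bridging atom is O, not S.
So the answer is (B).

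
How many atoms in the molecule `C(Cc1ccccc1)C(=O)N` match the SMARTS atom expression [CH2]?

2

The query [CH2] means: aliphatic carbon with exactly two hydrogens.
Check the 11 heavy atoms by environment: 2× C (H2) → match; 1× c (aromatic, H0) → no; 5× c (aromatic, H1) → no; 1× C (H0) → no; 1× O (H0) → no; 1× N (H2) → no.
That gives 2 matching atoms.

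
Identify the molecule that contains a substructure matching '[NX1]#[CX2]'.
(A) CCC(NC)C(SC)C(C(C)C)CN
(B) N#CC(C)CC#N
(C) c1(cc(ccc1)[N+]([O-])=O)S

[NX1]#[CX2] describes a nitrogen triple-bonded to a two-connected carbon (a nitrile).
(A) has a primary amino group (-NH2) but the nitrogen is NX3 (three connections), not NX1 triple-bonded.
(B) contains a nitrile (-C#N), which satisfies every atom and bond constraint.
(C) has a nitro group (-[N+](=O)[O-]) but there is no C#N triple bond.
So the answer is (B).

B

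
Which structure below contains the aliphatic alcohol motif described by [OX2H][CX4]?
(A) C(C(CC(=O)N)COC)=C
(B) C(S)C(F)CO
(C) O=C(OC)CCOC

[OX2H][CX4] describes a hydroxyl oxygen bound to an sp3 (X4) carbon (an aliphatic alcohol).
(A) has a methoxy ether (-OCH3) but the oxygen has H0 (ether), not H1.
(B) contains a hydroxyl group (-OH), which satisfies every atom and bond constraint.
(C) has a methoxy ether (-OCH3) but the oxygen has H0 (ether), not H1.
So the answer is (B).

B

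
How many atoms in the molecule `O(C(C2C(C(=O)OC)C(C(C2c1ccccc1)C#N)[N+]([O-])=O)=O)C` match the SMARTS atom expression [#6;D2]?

The query [#6;D2] means: any carbon bonded to exactly two heavy atoms.
Check the 24 heavy atoms by environment: 7× C (D3) → no; 1× N (charge +1, D3) → no; 1× O (charge -1, D1) → no; 3× O (D1) → no; 1× c (aromatic, D3) → no; 5× c (aromatic, D2) → match; 2× O (D2) → no; 2× C (D1) → no; 1× C (D2) → match; 1× N (D1) → no.
Summing the matching environments: 5 + 1 = 6 matching atoms.

6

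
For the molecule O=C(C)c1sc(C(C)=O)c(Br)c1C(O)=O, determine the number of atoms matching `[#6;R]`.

4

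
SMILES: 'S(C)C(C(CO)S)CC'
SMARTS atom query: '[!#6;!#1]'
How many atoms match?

3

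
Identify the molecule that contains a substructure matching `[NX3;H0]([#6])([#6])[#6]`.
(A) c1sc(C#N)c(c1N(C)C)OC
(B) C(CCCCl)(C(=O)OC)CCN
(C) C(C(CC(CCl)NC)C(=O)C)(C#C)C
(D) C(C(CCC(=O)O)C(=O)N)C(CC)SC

A

[NX3;H0]([#6])([#6])[#6] describes a trivalent nitrogen with no H, bonded to three carbons (a tertiary amine).
(A) contains a dimethylamino group (-N(CH3)2), which satisfies every atom and bond constraint.
(B) has a primary amino group (-NH2) but the nitrogen has H2, not H0 with three carbons.
(C) has an N-methylamino group (-NHCH3) but the nitrogen still has one H (H1), not H0.
(D) has a primary amide (-C(=O)NH2) but the amide nitrogen has H2 and only one carbon neighbour.
So the answer is (A).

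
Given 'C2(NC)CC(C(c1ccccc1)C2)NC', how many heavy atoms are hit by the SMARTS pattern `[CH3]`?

Check the 15 heavy atoms by environment: 3× C (H1) → no; 2× C (H2) → no; 2× N (H1) → no; 2× C (H3) → match; 1× c (aromatic, H0) → no; 5× c (aromatic, H1) → no.
That gives 2 matching atoms.

2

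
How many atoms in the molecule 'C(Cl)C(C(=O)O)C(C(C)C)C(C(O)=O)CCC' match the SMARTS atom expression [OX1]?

The query [OX1] means: aliphatic oxygen with one total connection — typically a carbonyl =O or an oxide.
Check the 17 heavy atoms by environment: 10× C (X4) → no; 1× Cl (X1) → no; 2× C (X3) → no; 2× O (X1) → match; 2× O (X2) → no.
That gives 2 matching atoms.

2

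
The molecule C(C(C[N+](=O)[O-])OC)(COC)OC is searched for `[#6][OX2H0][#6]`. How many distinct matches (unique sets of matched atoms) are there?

3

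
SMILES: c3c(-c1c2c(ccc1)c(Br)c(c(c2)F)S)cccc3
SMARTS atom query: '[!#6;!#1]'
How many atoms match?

3

The query [!#6;!#1] means: not carbon and not hydrogen — any heteroatom.
Check the 19 heavy atoms by environment: 16× c (aromatic) → no; 1× S → match; 1× Br → match; 1× F → match.
Summing the matching environments: 1 + 1 + 1 = 3 matching atoms.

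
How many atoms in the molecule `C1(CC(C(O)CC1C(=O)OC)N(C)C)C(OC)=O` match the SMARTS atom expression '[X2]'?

3

The query [X2] means: any atom with exactly two total connections (bonds + H).
Check the 18 heavy atoms by environment: 10× C (X4) → no; 2× C (X3) → no; 2× O (X1) → no; 3× O (X2) → match; 1× N (X3) → no.
That gives 3 matching atoms.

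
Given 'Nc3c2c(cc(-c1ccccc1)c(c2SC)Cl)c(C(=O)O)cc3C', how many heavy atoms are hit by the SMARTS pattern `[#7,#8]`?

The query [#7,#8] means: nitrogen or oxygen (comma = OR).
Check the 24 heavy atoms by environment: 16× c (aromatic) → no; 1× S → no; 3× C → no; 1× Cl → no; 1× N → match; 2× O → match.
Summing the matching environments: 1 + 2 = 3 matching atoms.

3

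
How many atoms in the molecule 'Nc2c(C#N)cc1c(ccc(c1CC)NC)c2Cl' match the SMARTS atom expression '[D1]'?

The query [D1] means: atom with exactly one heavy-atom neighbour (degree 1).
Check the 18 heavy atoms by environment: 7× c (aromatic, D3) → no; 3× c (aromatic, D2) → no; 2× C (D2) → no; 2× C (D1) → match; 2× N (D1) → match; 1× N (D2) → no; 1× Cl (D1) → match.
Summing the matching environments: 2 + 2 + 1 = 5 matching atoms.

5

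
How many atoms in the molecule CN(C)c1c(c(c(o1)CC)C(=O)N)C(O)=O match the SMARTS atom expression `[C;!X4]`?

2

The query [C;!X4] means: aliphatic carbon that does not have four total connections.
Check the 16 heavy atoms by environment: 1× o (aromatic, X2) → no; 4× c (aromatic, X3) → no; 2× N (X3) → no; 4× C (X4) → no; 2× C (X3) → match; 2× O (X1) → no; 1× O (X2) → no.
That gives 2 matching atoms.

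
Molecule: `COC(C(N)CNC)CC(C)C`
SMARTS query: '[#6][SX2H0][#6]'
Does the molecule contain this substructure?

No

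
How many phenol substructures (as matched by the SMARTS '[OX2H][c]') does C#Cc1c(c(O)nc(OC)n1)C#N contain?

[OX2H][c] is the SMARTS for a phenol: a hydroxyl oxygen attached to an aromatic carbon.
Exactly one fragment in the molecule meets all constraints, giving 1 match.

1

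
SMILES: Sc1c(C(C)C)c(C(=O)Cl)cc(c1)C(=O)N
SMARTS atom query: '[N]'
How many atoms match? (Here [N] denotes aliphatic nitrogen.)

Check the 16 heavy atoms by environment: 6× c (aromatic) → no; 5× C → no; 2× O → no; 1× N → match; 1× S → no; 1× Cl → no.
That gives 1 matching atom.

1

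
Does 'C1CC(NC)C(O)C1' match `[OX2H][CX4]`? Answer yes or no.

Yes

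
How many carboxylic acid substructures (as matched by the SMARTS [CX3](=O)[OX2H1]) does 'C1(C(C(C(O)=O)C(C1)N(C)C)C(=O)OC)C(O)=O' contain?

[CX3](=O)[OX2H1] is the SMARTS for a carboxylic acid: an sp2 carbon double-bonded to O and single-bonded to an -OH oxygen.
The molecule carries 2 separate instances of a carboxylic acid group (-C(=O)OH) meeting every constraint; each maps to a distinct set of atoms, giving 2 matches.

2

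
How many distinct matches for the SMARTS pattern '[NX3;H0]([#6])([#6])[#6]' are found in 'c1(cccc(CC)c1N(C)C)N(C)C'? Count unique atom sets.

2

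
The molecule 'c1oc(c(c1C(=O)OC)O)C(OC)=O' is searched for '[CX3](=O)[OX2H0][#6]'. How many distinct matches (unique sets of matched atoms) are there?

2

[CX3](=O)[OX2H0][#6] is the SMARTS for an ester: a carbonyl carbon bonded to an oxygen that is itself bonded to carbon (no H on that O).
The molecule carries 2 separate instances of a methyl-ester group (-C(=O)OCH3) meeting every constraint; each maps to a distinct set of atoms, giving 2 matches.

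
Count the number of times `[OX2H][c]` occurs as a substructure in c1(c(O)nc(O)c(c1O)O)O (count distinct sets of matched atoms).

5

[OX2H][c] is the SMARTS for a phenol: a hydroxyl oxygen attached to an aromatic carbon.
The molecule carries 5 separate instances of a hydroxyl group (-OH) meeting every constraint; each maps to a distinct set of atoms, giving 5 matches.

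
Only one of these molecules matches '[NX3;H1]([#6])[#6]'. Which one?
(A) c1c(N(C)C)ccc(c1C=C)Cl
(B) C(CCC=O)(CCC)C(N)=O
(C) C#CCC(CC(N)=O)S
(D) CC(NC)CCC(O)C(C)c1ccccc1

[NX3;H1]([#6])[#6] describes a trivalent nitrogen with one H, bonded to two carbons (a secondary amine).
(A) has a dimethylamino group (-N(CH3)2) but the nitrogen has H0, not H1.
(B) has a primary amide (-C(=O)NH2) but the -C(=O)NH2 nitrogen has H2, not H1.
(C) has a primary amide (-C(=O)NH2) but the -C(=O)NH2 nitrogen has H2, not H1.
(D) contains an N-methylamino group (-NHCH3), which satisfies every atom and bond constraint.
So the answer is (D).

D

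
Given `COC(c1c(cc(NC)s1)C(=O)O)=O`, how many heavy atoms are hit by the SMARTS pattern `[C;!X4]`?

The query [C;!X4] means: aliphatic carbon that does not have four total connections.
Check the 14 heavy atoms by environment: 1× s (aromatic, X2) → no; 4× c (aromatic, X3) → no; 1× N (X3) → no; 2× C (X4) → no; 2× C (X3) → match; 2× O (X1) → no; 2× O (X2) → no.
That gives 2 matching atoms.

2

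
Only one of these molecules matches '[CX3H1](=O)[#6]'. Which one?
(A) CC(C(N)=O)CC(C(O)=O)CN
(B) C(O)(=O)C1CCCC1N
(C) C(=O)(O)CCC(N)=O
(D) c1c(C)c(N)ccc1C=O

D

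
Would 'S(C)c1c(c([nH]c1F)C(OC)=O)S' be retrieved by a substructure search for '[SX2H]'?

Yes

The pattern [SX2H] describes an aliphatic sulfur with two connections, one being H — a thiol.
The molecule carries a thiol (-SH), whose atoms satisfy every constraint of the query, so the pattern matches.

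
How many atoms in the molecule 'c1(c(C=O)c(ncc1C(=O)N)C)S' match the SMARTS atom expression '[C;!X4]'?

2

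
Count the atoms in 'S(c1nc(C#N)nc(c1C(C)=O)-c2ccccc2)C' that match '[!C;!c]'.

5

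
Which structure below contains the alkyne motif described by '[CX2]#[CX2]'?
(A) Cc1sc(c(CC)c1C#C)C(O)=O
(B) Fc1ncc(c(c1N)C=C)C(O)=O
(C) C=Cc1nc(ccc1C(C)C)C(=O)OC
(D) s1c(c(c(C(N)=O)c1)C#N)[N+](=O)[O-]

[CX2]#[CX2] describes a carbon-carbon triple bond (an alkyne).
(A) contains an ethynyl group (-C#CH), which satisfies every atom and bond constraint.
(B) has a vinyl group (-CH=CH2) but the C=C is a double bond; both carbons are CX3, not CX2.
(C) has a vinyl group (-CH=CH2) but the C=C is a double bond; both carbons are CX3, not CX2.
(D) has a nitrile (-C#N) but the triple bond is C#N, not C#C.
So the answer is (A).

A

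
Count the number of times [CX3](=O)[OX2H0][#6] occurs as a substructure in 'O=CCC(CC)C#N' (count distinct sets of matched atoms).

0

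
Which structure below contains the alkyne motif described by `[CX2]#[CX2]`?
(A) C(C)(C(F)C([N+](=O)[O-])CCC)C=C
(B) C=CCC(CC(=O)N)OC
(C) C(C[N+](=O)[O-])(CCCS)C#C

C

[CX2]#[CX2] describes a carbon-carbon triple bond (an alkyne).
(A) has a vinyl group (-CH=CH2) but the C=C is a double bond; both carbons are CX3, not CX2.
(B) has a vinyl group (-CH=CH2) but the C=C is a double bond; both carbons are CX3, not CX2.
(C) contains an ethynyl group (-C#CH), which satisfies every atom and bond constraint.
So the answer is (C).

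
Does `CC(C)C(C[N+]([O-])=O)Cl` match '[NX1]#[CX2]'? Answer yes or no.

The pattern [NX1]#[CX2] describes a nitrogen triple-bonded to a two-connected carbon — a nitrile.
The closest candidate here is a nitro group (-[N+](=O)[O-]), but there is no C#N triple bond. No other fragment satisfies the full query, so there is no match.

No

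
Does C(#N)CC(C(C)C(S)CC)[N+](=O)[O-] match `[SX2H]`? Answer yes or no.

Yes

The pattern [SX2H] describes an aliphatic sulfur with two connections, one being H — a thiol.
The molecule carries a thiol (-SH), whose atoms satisfy every constraint of the query, so the pattern matches.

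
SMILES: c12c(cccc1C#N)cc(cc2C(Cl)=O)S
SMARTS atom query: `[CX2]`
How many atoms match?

1

The query [CX2] means: C with X2: aliphatic carbon with exactly 2 total connections.
Check the 16 heavy atoms by environment: 10× c (aromatic, X3) → no; 1× S (X2) → no; 1× C (X3) → no; 1× O (X1) → no; 1× Cl (X1) → no; 1× C (X2) → match; 1× N (X1) → no.
That gives 1 matching atom.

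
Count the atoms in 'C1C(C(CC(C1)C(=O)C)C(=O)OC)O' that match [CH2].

The query [CH2] means: aliphatic carbon with exactly two hydrogens.
Check the 14 heavy atoms by environment: 3× C (H2) → match; 3× C (H1) → no; 2× C (H0) → no; 3× O (H0) → no; 2× C (H3) → no; 1× O (H1) → no.
That gives 3 matching atoms.

3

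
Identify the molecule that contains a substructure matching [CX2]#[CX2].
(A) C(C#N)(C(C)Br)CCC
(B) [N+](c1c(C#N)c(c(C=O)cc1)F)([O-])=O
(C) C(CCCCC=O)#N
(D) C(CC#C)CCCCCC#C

D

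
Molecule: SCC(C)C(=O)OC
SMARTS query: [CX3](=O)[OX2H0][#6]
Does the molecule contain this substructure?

Yes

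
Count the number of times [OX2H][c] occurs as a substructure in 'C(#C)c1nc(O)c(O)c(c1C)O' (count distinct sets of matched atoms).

3

[OX2H][c] is the SMARTS for a phenol: a hydroxyl oxygen attached to an aromatic carbon.
The molecule carries 3 separate instances of a hydroxyl group (-OH) meeting every constraint; each maps to a distinct set of atoms, giving 3 matches.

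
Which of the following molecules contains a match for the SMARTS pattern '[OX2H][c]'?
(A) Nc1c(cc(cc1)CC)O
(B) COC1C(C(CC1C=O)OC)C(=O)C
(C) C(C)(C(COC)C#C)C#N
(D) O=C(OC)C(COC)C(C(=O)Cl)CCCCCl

[OX2H][c] describes a hydroxyl oxygen attached to an aromatic carbon (a phenol).
(A) contains a hydroxyl group (-OH), which satisfies every atom and bond constraint.
(B) has a methoxy ether (-OCH3) but the oxygen has H0, not H1.
(C) has a methoxy ether (-OCH3) but the oxygen has H0, not H1.
(D) has a methoxy ether (-OCH3) but the oxygen has H0, not H1.
So the answer is (A).

A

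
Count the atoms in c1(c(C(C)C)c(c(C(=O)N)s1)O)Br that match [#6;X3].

5

The query [#6;X3] means: any carbon (aromatic or not) with three total connections.
Check the 13 heavy atoms by environment: 1× s (aromatic, X2) → no; 4× c (aromatic, X3) → match; 1× C (X3) → match; 1× O (X1) → no; 1× N (X3) → no; 1× Br (X1) → no; 3× C (X4) → no; 1× O (X2) → no.
Summing the matching environments: 4 + 1 = 5 matching atoms.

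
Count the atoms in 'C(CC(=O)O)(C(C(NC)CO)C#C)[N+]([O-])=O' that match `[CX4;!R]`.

6

The query [CX4;!R] means: aliphatic carbon with four total connections, not in a ring.
Check the 16 heavy atoms by environment: 6× C (X4, acyclic) → match; 1× N (charge +1, X3, acyclic) → no; 1× O (charge -1, X1, acyclic) → no; 2× O (X1, acyclic) → no; 2× C (X2, acyclic) → no; 1× N (X3, acyclic) → no; 2× O (X2, acyclic) → no; 1× C (X3, acyclic) → no.
That gives 6 matching atoms.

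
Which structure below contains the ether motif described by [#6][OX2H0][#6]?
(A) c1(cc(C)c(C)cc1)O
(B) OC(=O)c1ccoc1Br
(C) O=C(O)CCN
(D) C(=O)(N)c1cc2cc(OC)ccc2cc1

[#6][OX2H0][#6] describes an aliphatic oxygen bridging two carbons with no H on the oxygen (an ether).
(A) has a hydroxyl group (-OH) but the oxygen has H1, not H0 bridging two carbons.
(B) has a carboxylic acid group (-C(=O)OH) but the -OH oxygen has H1; the =O is OX1, not OX2.
(C) has a carboxylic acid group (-C(=O)OH) but the -OH oxygen has H1; the =O is OX1, not OX2.
(D) contains a methoxy ether (-OCH3), which satisfies every atom and bond constraint.
So the answer is (D).

D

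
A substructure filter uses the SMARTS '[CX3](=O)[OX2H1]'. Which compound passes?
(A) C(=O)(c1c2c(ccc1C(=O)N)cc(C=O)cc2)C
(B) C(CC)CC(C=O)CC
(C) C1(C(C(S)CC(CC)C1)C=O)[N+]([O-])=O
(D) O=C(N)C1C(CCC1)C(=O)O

D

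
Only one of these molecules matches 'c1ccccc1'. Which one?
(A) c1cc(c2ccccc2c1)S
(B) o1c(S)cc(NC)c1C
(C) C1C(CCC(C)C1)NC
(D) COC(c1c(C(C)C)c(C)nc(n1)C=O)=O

A

c1ccccc1 describes six aromatic carbons in a ring (a benzene ring).
(A) contains the required atom environment, so the pattern matches.
(B) has a methyl group (-CH3) but no six-membered all-carbon aromatic ring is present.
(C) has a methyl group (-CH3) but no six-membered all-carbon aromatic ring is present.
(D) has a methyl group (-CH3) but no six-membered all-carbon aromatic ring is present.
So the answer is (A).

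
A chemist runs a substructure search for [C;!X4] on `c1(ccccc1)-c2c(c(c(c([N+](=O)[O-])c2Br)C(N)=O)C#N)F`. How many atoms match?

2

Check the 22 heavy atoms by environment: 12× c (aromatic, X3) → no; 1× Br (X1) → no; 1× C (X2) → match; 1× N (X1) → no; 1× F (X1) → no; 1× C (X3) → match; 2× O (X1) → no; 1× N (X3) → no; 1× N (charge +1, X3) → no; 1× O (charge -1, X1) → no.
Summing the matching environments: 1 + 1 = 2 matching atoms.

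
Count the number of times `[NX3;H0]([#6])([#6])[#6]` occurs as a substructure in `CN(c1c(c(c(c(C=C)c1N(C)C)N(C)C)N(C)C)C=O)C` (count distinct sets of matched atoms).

4

[NX3;H0]([#6])([#6])[#6] is the SMARTS for a tertiary amine: a trivalent nitrogen with no H, bonded to three carbons.
The molecule carries 4 separate instances of a dimethylamino group (-N(CH3)2) meeting every constraint; each maps to a distinct set of atoms, giving 4 matches.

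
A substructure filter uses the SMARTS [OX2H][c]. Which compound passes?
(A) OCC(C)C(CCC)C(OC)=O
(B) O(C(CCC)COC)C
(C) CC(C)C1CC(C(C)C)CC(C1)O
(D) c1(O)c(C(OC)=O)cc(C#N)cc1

D

[OX2H][c] describes a hydroxyl oxygen attached to an aromatic carbon (a phenol).
(A) has a hydroxyl group (-OH) but the -OH is on an aliphatic carbon, not an aromatic c.
(B) has a methoxy ether (-OCH3) but the oxygen has H0, not H1.
(C) has a hydroxyl group (-OH) but the -OH is on an aliphatic carbon, not an aromatic c.
(D) contains a hydroxyl group (-OH), which satisfies every atom and bond constraint.
So the answer is (D).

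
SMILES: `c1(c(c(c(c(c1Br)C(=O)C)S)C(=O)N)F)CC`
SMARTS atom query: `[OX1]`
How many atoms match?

2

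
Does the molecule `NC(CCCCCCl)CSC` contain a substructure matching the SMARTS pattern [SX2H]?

No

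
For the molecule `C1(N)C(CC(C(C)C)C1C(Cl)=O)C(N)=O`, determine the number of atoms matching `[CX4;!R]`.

3

The query [CX4;!R] means: aliphatic carbon with four total connections, not in a ring.
Check the 15 heavy atoms by environment: 5× C (X4, in 5-ring) → no; 3× C (X4, acyclic) → match; 2× C (X3, acyclic) → no; 2× O (X1, acyclic) → no; 2× N (X3, acyclic) → no; 1× Cl (X1, acyclic) → no.
That gives 3 matching atoms.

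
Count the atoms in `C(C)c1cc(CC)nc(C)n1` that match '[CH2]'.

2

The query [CH2] means: aliphatic carbon with exactly two hydrogens.
Check the 11 heavy atoms by environment: 2× n (aromatic, H0) → no; 3× c (aromatic, H0) → no; 1× c (aromatic, H1) → no; 2× C (H2) → match; 3× C (H3) → no.
That gives 2 matching atoms.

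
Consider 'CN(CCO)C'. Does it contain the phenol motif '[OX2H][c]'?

The pattern [OX2H][c] describes a hydroxyl oxygen attached to an aromatic carbon — a phenol.
The closest candidate here is a hydroxyl group (-OH), but the -OH is on an aliphatic carbon, not an aromatic c. No other fragment satisfies the full query, so there is no match.

No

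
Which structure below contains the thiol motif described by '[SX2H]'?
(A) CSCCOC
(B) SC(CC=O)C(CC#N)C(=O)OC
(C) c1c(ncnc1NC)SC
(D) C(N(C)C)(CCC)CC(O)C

[SX2H] describes an aliphatic sulfur with two connections, one being H (a thiol).
(A) has a methylthio ether (-SCH3) but the sulfur has H0 (bonded to two carbons), not H1.
(B) contains a thiol (-SH), which satisfies every atom and bond constraint.
(C) has a methylthio ether (-SCH3) but the sulfur has H0 (bonded to two carbons), not H1.
(D) has a hydroxyl group (-OH) but it is an -OH, not an -SH.
So the answer is (B).

B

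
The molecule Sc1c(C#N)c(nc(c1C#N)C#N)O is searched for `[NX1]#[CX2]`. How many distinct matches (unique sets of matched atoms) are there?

3

[NX1]#[CX2] is the SMARTS for a nitrile: a nitrogen triple-bonded to a two-connected carbon.
The molecule carries 3 separate instances of a nitrile (-C#N) meeting every constraint; each maps to a distinct set of atoms, giving 3 matches.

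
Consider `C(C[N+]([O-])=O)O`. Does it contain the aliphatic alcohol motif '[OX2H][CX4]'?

The pattern [OX2H][CX4] describes a hydroxyl oxygen bound to an sp3 (X4) carbon — an aliphatic alcohol.
The molecule carries a hydroxyl group (-OH), whose atoms satisfy every constraint of the query, so the pattern matches.

Yes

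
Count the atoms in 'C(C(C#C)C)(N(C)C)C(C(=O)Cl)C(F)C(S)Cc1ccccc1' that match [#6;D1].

4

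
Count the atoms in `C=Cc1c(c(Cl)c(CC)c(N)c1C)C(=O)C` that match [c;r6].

6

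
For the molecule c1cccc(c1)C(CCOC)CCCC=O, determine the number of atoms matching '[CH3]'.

1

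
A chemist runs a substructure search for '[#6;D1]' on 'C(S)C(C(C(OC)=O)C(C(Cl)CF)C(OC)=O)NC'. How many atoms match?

3

The query [#6;D1] means: carbon bonded to exactly one heavy atom.
Check the 19 heavy atoms by environment: 2× C (D2) → no; 6× C (D3) → no; 2× O (D1) → no; 2× O (D2) → no; 3× C (D1) → match; 1× F (D1) → no; 1× N (D2) → no; 1× S (D1) → no; 1× Cl (D1) → no.
That gives 3 matching atoms.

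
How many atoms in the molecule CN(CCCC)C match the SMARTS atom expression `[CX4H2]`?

3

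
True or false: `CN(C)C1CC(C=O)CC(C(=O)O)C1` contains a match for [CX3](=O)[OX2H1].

True

The pattern [CX3](=O)[OX2H1] describes an sp2 carbon double-bonded to O and single-bonded to an -OH oxygen — a carboxylic acid.
The molecule carries a carboxylic acid group (-C(=O)OH), whose atoms satisfy every constraint of the query, so the pattern matches.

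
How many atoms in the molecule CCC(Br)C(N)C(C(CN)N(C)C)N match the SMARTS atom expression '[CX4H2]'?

2

The query [CX4H2] means: sp3 carbon (X4) with exactly two hydrogens.
Check the 14 heavy atoms by environment: 2× C (H2, X4) → match; 4× C (H1, X4) → no; 3× C (H3, X4) → no; 3× N (H2, X3) → no; 1× Br (H0, X1) → no; 1× N (H0, X3) → no.
That gives 2 matching atoms.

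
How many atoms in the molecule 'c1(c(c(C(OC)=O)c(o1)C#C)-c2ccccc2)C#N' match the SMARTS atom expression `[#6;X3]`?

11

Check the 19 heavy atoms by environment: 1× o (aromatic, X2) → no; 10× c (aromatic, X3) → match; 1× C (X3) → match; 1× O (X1) → no; 1× O (X2) → no; 1× C (X4) → no; 3× C (X2) → no; 1× N (X1) → no.
Summing the matching environments: 10 + 1 = 11 matching atoms.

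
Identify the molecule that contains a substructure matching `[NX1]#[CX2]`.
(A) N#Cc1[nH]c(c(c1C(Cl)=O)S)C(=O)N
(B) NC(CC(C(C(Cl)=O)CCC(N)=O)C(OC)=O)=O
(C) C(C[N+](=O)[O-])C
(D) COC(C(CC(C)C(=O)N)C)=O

[NX1]#[CX2] describes a nitrogen triple-bonded to a two-connected carbon (a nitrile).
(A) contains a nitrile (-C#N), which satisfies every atom and bond constraint.
(B) has a primary amide (-C(=O)NH2) but the nitrogen is NX3, not NX1.
(C) has a nitro group (-[N+](=O)[O-]) but there is no C#N triple bond.
(D) has a primary amide (-C(=O)NH2) but the nitrogen is NX3, not NX1.
So the answer is (A).

A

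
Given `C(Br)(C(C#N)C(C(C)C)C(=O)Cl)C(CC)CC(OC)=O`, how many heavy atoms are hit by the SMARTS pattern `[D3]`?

7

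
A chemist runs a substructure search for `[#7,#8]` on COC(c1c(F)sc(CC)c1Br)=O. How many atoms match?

2

The query [#7,#8] means: nitrogen or oxygen (comma = OR).
Check the 13 heavy atoms by environment: 1× s (aromatic) → no; 4× c (aromatic) → no; 4× C → no; 2× O → match; 1× Br → no; 1× F → no.
That gives 2 matching atoms.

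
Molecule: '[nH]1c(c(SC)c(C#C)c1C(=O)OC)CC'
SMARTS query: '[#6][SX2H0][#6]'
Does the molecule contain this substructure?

Yes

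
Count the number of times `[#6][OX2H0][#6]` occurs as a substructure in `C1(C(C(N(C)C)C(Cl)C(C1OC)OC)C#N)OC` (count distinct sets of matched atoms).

[#6][OX2H0][#6] is the SMARTS for an ether: an aliphatic oxygen bridging two carbons with no H on the oxygen.
The molecule carries 3 separate instances of a methoxy ether (-OCH3) meeting every constraint; each maps to a distinct set of atoms, giving 3 matches.

3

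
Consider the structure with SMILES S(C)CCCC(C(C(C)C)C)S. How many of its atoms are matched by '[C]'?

10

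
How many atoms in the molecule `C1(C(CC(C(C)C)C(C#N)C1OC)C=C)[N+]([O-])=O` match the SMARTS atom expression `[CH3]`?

3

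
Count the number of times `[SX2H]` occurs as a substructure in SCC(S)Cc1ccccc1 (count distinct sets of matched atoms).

2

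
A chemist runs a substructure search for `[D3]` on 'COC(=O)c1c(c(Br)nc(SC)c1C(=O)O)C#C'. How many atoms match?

7

Check the 18 heavy atoms by environment: 1× n (aromatic, D2) → no; 5× c (aromatic, D3) → match; 2× C (D3) → match; 3× O (D1) → no; 1× C (D2) → no; 3× C (D1) → no; 1× Br (D1) → no; 1× O (D2) → no; 1× S (D2) → no.
Summing the matching environments: 5 + 2 = 7 matching atoms.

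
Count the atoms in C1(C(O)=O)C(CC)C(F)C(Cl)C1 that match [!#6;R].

0

The query [!#6;R] means: non-carbon atom that is part of a ring.
Check the 12 heavy atoms by environment: 5× C (in 5-ring) → no; 1× Cl (acyclic) → no; 1× F (acyclic) → no; 3× C (acyclic) → no; 2× O (acyclic) → no.
No environment satisfies the query, so 0 matching atoms.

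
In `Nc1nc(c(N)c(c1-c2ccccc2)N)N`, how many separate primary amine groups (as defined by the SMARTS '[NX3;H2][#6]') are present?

[NX3;H2][#6] is the SMARTS for a primary amine: a trivalent nitrogen with two H attached to carbon.
The molecule carries 4 separate instances of a primary amino group (-NH2) meeting every constraint; each maps to a distinct set of atoms, giving 4 matches.

4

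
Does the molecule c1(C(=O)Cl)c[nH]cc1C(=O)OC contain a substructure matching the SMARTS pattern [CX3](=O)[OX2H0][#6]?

The pattern [CX3](=O)[OX2H0][#6] describes a carbonyl carbon bonded to an oxygen that is itself bonded to carbon (no H on that O) — an ester.
The molecule carries a methyl-ester group (-C(=O)OCH3), whose atoms satisfy every constraint of the query, so the pattern matches.

Yes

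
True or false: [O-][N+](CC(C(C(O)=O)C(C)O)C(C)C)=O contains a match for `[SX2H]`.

False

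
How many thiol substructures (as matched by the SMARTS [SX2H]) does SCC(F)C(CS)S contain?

3

[SX2H] is the SMARTS for a thiol: an aliphatic sulfur with two connections, one being H.
The molecule carries 3 separate instances of a thiol (-SH) meeting every constraint; each maps to a distinct set of atoms, giving 3 matches.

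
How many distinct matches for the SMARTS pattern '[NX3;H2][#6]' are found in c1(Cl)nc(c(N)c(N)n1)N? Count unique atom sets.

3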